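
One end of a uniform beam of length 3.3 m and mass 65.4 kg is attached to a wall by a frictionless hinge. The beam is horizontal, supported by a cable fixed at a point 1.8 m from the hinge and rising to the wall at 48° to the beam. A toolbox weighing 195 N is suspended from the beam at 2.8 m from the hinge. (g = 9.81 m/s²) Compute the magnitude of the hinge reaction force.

Take torques about the hinge: T sin 48° · 1.8 = 65.4×9.81×1.65 + 195×2.8 = 1604.6 N·m.
So T = 1604.6 / (0.7431 × 1.8) = 1199.6 N.
ΣF_x = 0: H_x = T cos 48° = 802.66 N.
ΣF_y = 0: H_y = (65.4×9.81 + 195) − T sin 48° = 836.57 − 891.44 = -54.869 N.
|H| = √(H_x² + H_y²) = √((802.66)² + (-54.869)²) = 804.53 N.

|H| ≈ 805 N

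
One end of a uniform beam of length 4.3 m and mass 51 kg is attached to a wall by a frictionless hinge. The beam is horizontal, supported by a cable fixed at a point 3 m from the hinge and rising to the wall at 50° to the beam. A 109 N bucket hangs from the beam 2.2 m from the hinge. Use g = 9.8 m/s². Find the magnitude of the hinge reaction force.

Take torques about the hinge: T sin 50° · 3 = 51×9.8×2.15 + 109×2.2 = 1314.4 N·m.
So T = 1314.4 / (0.7660 × 3) = 571.93 N.
ΣF_x = 0: H_x = T cos 50° = 367.63 N.
ΣF_y = 0: H_y = (51×9.8 + 109) − T sin 50° = 608.8 − 438.12 = 170.68 N.
|H| = √(H_x² + H_y²) = √((367.63)² + (170.68)²) = 405.32 N.

|H| ≈ 405 N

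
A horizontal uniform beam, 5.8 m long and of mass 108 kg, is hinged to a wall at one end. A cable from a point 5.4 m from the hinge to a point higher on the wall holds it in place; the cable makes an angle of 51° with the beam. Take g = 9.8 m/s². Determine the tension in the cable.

T ≈ 731 N

Take torques about the hinge: T sin 51° · 5.4 = 108×9.8×2.9 = 3069.4 N·m.
So T = 3069.4 / (0.7771 × 5.4) = 731.39 N.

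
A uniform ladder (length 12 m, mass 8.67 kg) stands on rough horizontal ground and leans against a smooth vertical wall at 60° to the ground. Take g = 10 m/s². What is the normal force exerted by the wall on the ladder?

N_wall ≈ 25 N

Torques about the foot: N_wall · 12 sin 60° = 8.67×10×6 cos 60° → N_wall = 25.028 N.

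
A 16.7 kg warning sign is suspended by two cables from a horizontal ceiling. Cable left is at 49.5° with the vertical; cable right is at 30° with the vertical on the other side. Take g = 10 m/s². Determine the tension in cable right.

Angles from the horizontal: cable left is 90° − 49.5° = 40.5°, cable right is 90° − 30° = 60°.
Weight W = 16.7 × 10 = 167 N acts straight down.
Horizontal: T_left cos 40.5° = T_right cos 60°  →  T_left = 0.6575 T_right.
Vertical: T_left sin 40.5° + T_right sin 60° = 167.
Substituting the horizontal relation into the vertical equation gives 1.293 T_right = 167, so T_right = 129.2 N.

T_right ≈ 129 N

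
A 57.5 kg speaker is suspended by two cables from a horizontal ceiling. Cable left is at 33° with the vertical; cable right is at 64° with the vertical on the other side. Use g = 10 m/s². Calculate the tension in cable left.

Angles from the horizontal: cable left is 90° − 33° = 57°, cable right is 90° − 64° = 26°.
Weight W = 57.5 × 10 = 575 N acts straight down.
Horizontal: T_left cos 57° = T_right cos 26°  →  T_right = 0.606 T_left.
Vertical: T_left sin 57° + T_right sin 26° = 575.
Substituting the horizontal relation into the vertical equation gives 1.104 T_left = 575, so T_left = 520.7 N.

T_left ≈ 521 N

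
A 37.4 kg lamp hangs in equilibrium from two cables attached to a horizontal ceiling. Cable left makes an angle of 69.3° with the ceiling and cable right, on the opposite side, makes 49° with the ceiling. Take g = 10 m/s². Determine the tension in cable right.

T_right ≈ 150 N

Weight W = 37.4 × 10 = 374 N acts straight down.
Horizontal: T_left cos 69.3° = T_right cos 49°  →  T_left = 1.856 T_right.
Vertical: T_left sin 69.3° + T_right sin 49° = 374.
Substituting the horizontal relation into the vertical equation gives 2.491 T_right = 374, so T_right = 150.1 N.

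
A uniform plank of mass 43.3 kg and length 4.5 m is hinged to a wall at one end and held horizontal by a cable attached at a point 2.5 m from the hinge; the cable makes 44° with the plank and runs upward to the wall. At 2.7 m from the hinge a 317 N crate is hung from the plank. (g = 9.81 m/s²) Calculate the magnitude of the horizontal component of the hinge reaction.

H_x ≈ 750 N

Take torques about the hinge: T sin 44° · 2.5 = 43.3×9.81×2.25 + 317×2.7 = 1811.6 N·m.
So T = 1811.6 / (0.6947 × 2.5) = 1043.2 N.
ΣF_x = 0: H_x = T cos 44° = 750.4 N.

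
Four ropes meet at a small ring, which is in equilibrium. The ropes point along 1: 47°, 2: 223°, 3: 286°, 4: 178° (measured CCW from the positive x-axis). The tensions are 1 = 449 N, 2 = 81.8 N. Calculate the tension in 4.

T_4 ≈ 328 N

Resolve: ΣF_x = 449 cos 47° + 81.8 cos 223° + T_3 cos 286° + T_4 cos 178° = 0.
        ΣF_y = 449 sin 47° + 81.8 sin 223° + T_3 sin 286° + T_4 sin 178° = 0.
The known terms sum to (246.4, 272.6) N, so 0.2756 T_3 − 0.9994 T_4 = -246.4 and -0.9613 T_3 + 0.0349 T_4 = -272.6.
Solving simultaneously: T_3 = 295.5 N, T_4 = 328 N.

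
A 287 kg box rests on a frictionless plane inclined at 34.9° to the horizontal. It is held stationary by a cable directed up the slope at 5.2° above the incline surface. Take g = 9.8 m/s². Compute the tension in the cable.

Take axes along and perpendicular to the incline. Weight components: W sin 34.9° = 1609 N down-slope, W cos 34.9° = 2307 N into the surface.
Along incline: T cos 5.2° = W sin 34.9° → T = 1616 N.
Perpendicular: N = W cos 34.9° − T sin 5.2° = 2160 N.

T ≈ 1620 N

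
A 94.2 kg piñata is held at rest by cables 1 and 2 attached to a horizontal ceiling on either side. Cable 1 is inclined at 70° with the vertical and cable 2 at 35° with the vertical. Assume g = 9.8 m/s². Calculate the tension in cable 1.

Angles from the horizontal: cable 1 is 90° − 70° = 20°, cable 2 is 90° − 35° = 55°.
Weight W = 94.2 × 9.8 = 923.2 N acts straight down.
Horizontal: T_1 cos 20° = T_2 cos 55°  →  T_2 = 1.638 T_1.
Vertical: T_1 sin 20° + T_2 sin 55° = 923.2.
Substituting the horizontal relation into the vertical equation gives 1.684 T_1 = 923.2, so T_1 = 548.2 N.

T_1 ≈ 548 N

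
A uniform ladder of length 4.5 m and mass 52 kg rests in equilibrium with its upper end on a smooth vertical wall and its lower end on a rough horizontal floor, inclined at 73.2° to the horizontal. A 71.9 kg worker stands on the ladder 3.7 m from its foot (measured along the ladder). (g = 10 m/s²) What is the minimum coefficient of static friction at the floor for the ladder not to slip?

μ_min ≈ 0.207

ΣF_y = 0: N_floor = 52×10 + 71.9×10 = 1239 N.
Torques about the foot: N_wall · 4.5 sin 73.2° = 52×10×2.25 cos 73.2° + 71.9×10×3.7 cos 73.2° → N_wall = 256.99 N.
ΣF_x = 0: f_floor = N_wall = 256.99 N.
μ_min = f_floor / N_floor = 256.99 / 1239 = 0.2074.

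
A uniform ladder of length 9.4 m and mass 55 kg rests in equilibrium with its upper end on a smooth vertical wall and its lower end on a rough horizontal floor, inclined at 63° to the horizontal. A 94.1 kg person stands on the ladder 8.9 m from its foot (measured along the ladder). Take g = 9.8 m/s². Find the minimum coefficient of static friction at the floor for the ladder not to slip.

ΣF_y = 0: N_floor = 55×9.8 + 94.1×9.8 = 1461.2 N.
Torques about the foot: N_wall · 9.4 sin 63° = 55×9.8×4.7 cos 63° + 94.1×9.8×8.9 cos 63° → N_wall = 582.2 N.
ΣF_x = 0: f_floor = N_wall = 582.2 N.
μ_min = f_floor / N_floor = 582.2 / 1461.2 = 0.3984.

μ_min ≈ 0.398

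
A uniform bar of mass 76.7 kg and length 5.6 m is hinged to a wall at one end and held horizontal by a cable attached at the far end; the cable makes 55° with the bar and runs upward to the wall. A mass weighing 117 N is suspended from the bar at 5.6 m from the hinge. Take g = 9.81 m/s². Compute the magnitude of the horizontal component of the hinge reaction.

H_x ≈ 345 N

Take torques about the hinge: T sin 55° · 5.6 = 76.7×9.81×2.8 + 117×5.6 = 2762 N·m.
So T = 2762 / (0.8192 × 5.6) = 602.1 N.
ΣF_x = 0: H_x = T cos 55° = 345.35 N.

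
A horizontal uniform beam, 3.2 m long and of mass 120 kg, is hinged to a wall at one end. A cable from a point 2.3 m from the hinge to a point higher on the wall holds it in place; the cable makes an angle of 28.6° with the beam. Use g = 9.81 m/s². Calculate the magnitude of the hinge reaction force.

Take torques about the hinge: T sin 28.6° · 2.3 = 120×9.81×1.6 = 1883.5 N·m.
So T = 1883.5 / (0.4787 × 2.3) = 1710.7 N.
ΣF_x = 0: H_x = T cos 28.6° = 1502 N.
ΣF_y = 0: H_y = (120×9.81) − T sin 28.6° = 1177.2 − 818.92 = 358.28 N.
|H| = √(H_x² + H_y²) = √((1502)² + (358.28)²) = 1544.1 N.

|H| ≈ 1540 N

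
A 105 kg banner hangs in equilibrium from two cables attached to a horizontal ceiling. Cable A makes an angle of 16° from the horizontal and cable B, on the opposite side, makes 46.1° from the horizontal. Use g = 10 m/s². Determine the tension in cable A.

Weight W = 105 × 10 = 1050 N acts straight down.
Horizontal: T_A cos 16° = T_B cos 46.1°  →  T_B = 1.386 T_A.
Vertical: T_A sin 16° + T_B sin 46.1° = 1050.
Substituting the horizontal relation into the vertical equation gives 1.275 T_A = 1050, so T_A = 823.8 N.

T_A ≈ 824 N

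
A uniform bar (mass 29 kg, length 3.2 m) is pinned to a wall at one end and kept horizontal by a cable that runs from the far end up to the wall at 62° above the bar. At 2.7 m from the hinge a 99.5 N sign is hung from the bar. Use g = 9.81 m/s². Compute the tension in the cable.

Take torques about the hinge: T sin 62° · 3.2 = 29×9.81×1.6 + 99.5×2.7 = 723.83 N·m.
So T = 723.83 / (0.8829 × 3.2) = 256.19 N.

T ≈ 256 N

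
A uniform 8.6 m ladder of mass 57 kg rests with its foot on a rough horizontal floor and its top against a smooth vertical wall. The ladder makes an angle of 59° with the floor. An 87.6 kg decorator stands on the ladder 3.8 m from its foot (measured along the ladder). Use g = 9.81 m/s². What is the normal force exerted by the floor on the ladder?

N_floor ≈ 1420 N

ΣF_y = 0: N_floor = 57×9.81 + 87.6×9.81 = 1418.5 N.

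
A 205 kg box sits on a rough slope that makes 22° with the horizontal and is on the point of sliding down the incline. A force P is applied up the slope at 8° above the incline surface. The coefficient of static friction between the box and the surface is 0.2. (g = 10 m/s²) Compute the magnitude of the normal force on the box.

On the verge of sliding down the incline, friction equals μN and acts up the slope.
Perpendicular: N + P sin 8° = W cos 22° = 1901 N.
Along incline: P cos 8° + μN = W sin 22° with W sin 22° = 767.9 N.
Solving the pair for P and N: P = 402.9 N, N = 1845 N (and f = μN = 368.9 N).

N ≈ 1840 N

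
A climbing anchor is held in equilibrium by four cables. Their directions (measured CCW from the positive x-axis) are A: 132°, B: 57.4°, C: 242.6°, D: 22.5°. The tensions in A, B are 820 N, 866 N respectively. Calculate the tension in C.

T_C ≈ 1970 N

Resolve: ΣF_x = 820 cos 132° + 866 cos 57.4° + T_C cos 242.6° + T_D cos 22.5° = 0.
        ΣF_y = 820 sin 132° + 866 sin 57.4° + T_C sin 242.6° + T_D sin 22.5° = 0.
The known terms sum to (-82.11, 1339) N, so -0.4602 T_C + 0.9239 T_D = 82.11 and -0.8878 T_C + 0.3827 T_D = -1339.
Solving simultaneously: T_C = 1969 N, T_D = 1070 N.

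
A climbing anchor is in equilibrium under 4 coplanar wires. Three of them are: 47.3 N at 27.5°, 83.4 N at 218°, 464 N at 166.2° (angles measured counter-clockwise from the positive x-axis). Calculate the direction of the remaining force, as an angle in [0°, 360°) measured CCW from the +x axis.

Sum the known components: ΣF_x = -474.4 N, ΣF_y = 81.17 N.
For equilibrium the remaining force must supply (−ΣF_x, −ΣF_y) = (474.4, -81.17) N.
Magnitude = √((474.4)² + (-81.17)²) = 481.3 N; direction = atan2(-81.17, 474.4) = 350.3°.

θ ≈ 350°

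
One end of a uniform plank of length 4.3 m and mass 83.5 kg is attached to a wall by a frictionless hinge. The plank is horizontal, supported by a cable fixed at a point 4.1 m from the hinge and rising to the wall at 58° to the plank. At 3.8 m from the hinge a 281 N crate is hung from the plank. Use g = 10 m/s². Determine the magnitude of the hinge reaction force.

|H| ≈ 604 N

Take torques about the hinge: T sin 58° · 4.1 = 83.5×10×2.15 + 281×3.8 = 2863.1 N·m.
So T = 2863.1 / (0.8480 × 4.1) = 823.43 N.
ΣF_x = 0: H_x = T cos 58° = 436.35 N.
ΣF_y = 0: H_y = (83.5×10 + 281) − T sin 58° = 1116 − 698.3 = 417.7 N.
|H| = √(H_x² + H_y²) = √((436.35)² + (417.7)²) = 604.04 N.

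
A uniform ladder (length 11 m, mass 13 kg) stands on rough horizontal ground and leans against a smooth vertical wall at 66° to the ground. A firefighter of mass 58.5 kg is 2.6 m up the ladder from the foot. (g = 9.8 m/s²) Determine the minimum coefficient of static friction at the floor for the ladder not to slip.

μ_min ≈ 0.127

ΣF_y = 0: N_floor = 13×9.8 + 58.5×9.8 = 700.7 N.
Torques about the foot: N_wall · 11 sin 66° = 13×9.8×5.5 cos 66° + 58.5×9.8×2.6 cos 66° → N_wall = 88.693 N.
ΣF_x = 0: f_floor = N_wall = 88.693 N.
μ_min = f_floor / N_floor = 88.693 / 700.7 = 0.1266.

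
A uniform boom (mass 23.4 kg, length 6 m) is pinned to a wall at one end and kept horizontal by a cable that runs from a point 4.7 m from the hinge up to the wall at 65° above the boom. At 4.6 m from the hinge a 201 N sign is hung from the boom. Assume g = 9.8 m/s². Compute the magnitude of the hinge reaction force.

Take torques about the hinge: T sin 65° · 4.7 = 23.4×9.8×3 + 201×4.6 = 1612.6 N·m.
So T = 1612.6 / (0.9063 × 4.7) = 378.57 N.
ΣF_x = 0: H_x = T cos 65° = 159.99 N.
ΣF_y = 0: H_y = (23.4×9.8 + 201) − T sin 65° = 430.32 − 343.1 = 87.222 N.
|H| = √(H_x² + H_y²) = √((159.99)² + (87.222)²) = 182.22 N.

|H| ≈ 182 N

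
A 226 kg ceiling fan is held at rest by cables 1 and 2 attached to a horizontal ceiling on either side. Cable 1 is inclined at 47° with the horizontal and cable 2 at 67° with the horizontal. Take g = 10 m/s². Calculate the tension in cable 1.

Weight W = 226 × 10 = 2260 N acts straight down.
Horizontal: T_1 cos 47° = T_2 cos 67°  →  T_2 = 1.745 T_1.
Vertical: T_1 sin 47° + T_2 sin 67° = 2260.
Substituting the horizontal relation into the vertical equation gives 2.338 T_1 = 2260, so T_1 = 966.6 N.

T_1 ≈ 967 N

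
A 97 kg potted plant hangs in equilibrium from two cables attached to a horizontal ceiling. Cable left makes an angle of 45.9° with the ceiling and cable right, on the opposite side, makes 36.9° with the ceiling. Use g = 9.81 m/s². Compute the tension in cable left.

Weight W = 97 × 9.81 = 951.6 N acts straight down.
Horizontal: T_left cos 45.9° = T_right cos 36.9°  →  T_right = 0.8702 T_left.
Vertical: T_left sin 45.9° + T_right sin 36.9° = 951.6.
Substituting the horizontal relation into the vertical equation gives 1.241 T_left = 951.6, so T_left = 767 N.

T_left ≈ 767 N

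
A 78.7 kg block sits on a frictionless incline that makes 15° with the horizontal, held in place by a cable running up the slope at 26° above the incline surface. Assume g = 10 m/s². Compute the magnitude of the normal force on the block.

Take axes along and perpendicular to the incline. Weight components: W sin 15° = 203.7 N down-slope, W cos 15° = 760.2 N into the surface.
Along incline: T cos 26° = W sin 15° → T = 226.6 N.
Perpendicular: N = W cos 15° − T sin 26° = 660.8 N.

N ≈ 661 N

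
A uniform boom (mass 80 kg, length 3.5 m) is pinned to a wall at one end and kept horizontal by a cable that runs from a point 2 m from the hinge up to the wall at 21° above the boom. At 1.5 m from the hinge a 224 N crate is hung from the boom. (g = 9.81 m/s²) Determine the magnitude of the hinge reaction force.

Take torques about the hinge: T sin 21° · 2 = 80×9.81×1.75 + 224×1.5 = 1709.4 N·m.
So T = 1709.4 / (0.3584 × 2) = 2385 N.
ΣF_x = 0: H_x = T cos 21° = 2226.6 N.
ΣF_y = 0: H_y = (80×9.81 + 224) − T sin 21° = 1008.8 − 854.7 = 154.1 N.
|H| = √(H_x² + H_y²) = √((2226.6)² + (154.1)²) = 2231.9 N.

|H| ≈ 2230 N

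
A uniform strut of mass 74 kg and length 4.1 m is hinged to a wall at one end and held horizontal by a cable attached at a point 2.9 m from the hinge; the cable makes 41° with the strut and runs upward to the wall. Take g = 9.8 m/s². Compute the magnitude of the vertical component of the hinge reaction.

Take torques about the hinge: T sin 41° · 2.9 = 74×9.8×2.05 = 1486.7 N·m.
So T = 1486.7 / (0.6561 × 2.9) = 781.4 N.
ΣF_y = 0: H_y = (74×9.8) − T sin 41° = 725.2 − 512.64 = 212.56 N.

|H_y| ≈ 213 N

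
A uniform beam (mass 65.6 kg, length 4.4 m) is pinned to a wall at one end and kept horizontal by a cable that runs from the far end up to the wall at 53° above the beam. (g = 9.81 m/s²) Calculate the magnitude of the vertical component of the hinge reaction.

|H_y| ≈ 322 N

Take torques about the hinge: T sin 53° · 4.4 = 65.6×9.81×2.2 = 1415.8 N·m.
So T = 1415.8 / (0.7986 × 4.4) = 402.9 N.
ΣF_y = 0: H_y = (65.6×9.81) − T sin 53° = 643.54 − 321.77 = 321.77 N.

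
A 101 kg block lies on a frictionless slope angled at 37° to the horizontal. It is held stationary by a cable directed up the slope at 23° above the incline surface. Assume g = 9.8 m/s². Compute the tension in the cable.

Take axes along and perpendicular to the incline. Weight components: W sin 37° = 595.7 N down-slope, W cos 37° = 790.5 N into the surface.
Along incline: T cos 23° = W sin 37° → T = 647.1 N.
Perpendicular: N = W cos 37° − T sin 23° = 537.6 N.

T ≈ 647 N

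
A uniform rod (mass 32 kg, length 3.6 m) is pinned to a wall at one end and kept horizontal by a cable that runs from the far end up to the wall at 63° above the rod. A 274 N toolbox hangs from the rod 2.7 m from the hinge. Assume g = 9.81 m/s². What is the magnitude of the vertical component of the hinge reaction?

Take torques about the hinge: T sin 63° · 3.6 = 32×9.81×1.8 + 274×2.7 = 1304.9 N·m.
So T = 1304.9 / (0.8910 × 3.6) = 406.8 N.
ΣF_y = 0: H_y = (32×9.81 + 274) − T sin 63° = 587.92 − 362.46 = 225.46 N.

|H_y| ≈ 225 N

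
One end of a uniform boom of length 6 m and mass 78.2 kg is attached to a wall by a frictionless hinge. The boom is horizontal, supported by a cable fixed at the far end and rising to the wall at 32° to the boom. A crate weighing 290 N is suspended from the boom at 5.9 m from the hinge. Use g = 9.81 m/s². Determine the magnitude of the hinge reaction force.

Take torques about the hinge: T sin 32° · 6 = 78.2×9.81×3 + 290×5.9 = 4012.4 N·m.
So T = 4012.4 / (0.5299 × 6) = 1262 N.
ΣF_x = 0: H_x = T cos 32° = 1070.2 N.
ΣF_y = 0: H_y = (78.2×9.81 + 290) − T sin 32° = 1057.1 − 668.74 = 388.4 N.
|H| = √(H_x² + H_y²) = √((1070.2)² + (388.4)²) = 1138.5 N.

|H| ≈ 1140 N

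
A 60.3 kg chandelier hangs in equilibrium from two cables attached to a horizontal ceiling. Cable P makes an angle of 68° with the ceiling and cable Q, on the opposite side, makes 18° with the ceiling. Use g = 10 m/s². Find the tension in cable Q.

Weight W = 60.3 × 10 = 603 N acts straight down.
Horizontal: T_P cos 68° = T_Q cos 18°  →  T_P = 2.539 T_Q.
Vertical: T_P sin 68° + T_Q sin 18° = 603.
Substituting the horizontal relation into the vertical equation gives 2.663 T_Q = 603, so T_Q = 226.4 N.

T_Q ≈ 226 N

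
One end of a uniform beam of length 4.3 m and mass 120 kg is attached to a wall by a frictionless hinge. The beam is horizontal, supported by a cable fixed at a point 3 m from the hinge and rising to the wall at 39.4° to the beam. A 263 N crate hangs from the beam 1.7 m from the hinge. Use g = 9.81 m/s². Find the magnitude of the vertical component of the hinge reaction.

Take torques about the hinge: T sin 39.4° · 3 = 120×9.81×2.15 + 263×1.7 = 2978.1 N·m.
So T = 2978.1 / (0.6347 × 3) = 1564 N.
ΣF_y = 0: H_y = (120×9.81 + 263) − T sin 39.4° = 1440.2 − 992.69 = 447.51 N.

|H_y| ≈ 448 N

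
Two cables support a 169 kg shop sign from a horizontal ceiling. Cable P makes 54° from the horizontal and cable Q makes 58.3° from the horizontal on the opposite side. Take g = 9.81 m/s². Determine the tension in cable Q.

T_Q ≈ 1050 N

Weight W = 169 × 9.81 = 1658 N acts straight down.
Horizontal: T_P cos 54° = T_Q cos 58.3°  →  T_P = 0.894 T_Q.
Vertical: T_P sin 54° + T_Q sin 58.3° = 1658.
Substituting the horizontal relation into the vertical equation gives 1.574 T_Q = 1658, so T_Q = 1053 N.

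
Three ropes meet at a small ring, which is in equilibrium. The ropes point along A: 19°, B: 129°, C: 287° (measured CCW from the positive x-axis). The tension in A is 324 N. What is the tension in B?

Resolve: ΣF_x = 324 cos 19° + T_B cos 129° + T_C cos 287° = 0.
        ΣF_y = 324 sin 19° + T_B sin 129° + T_C sin 287° = 0.
The known terms sum to (306.3, 105.5) N, so -0.6293 T_B + 0.2924 T_C = -306.3 and 0.7771 T_B − 0.9563 T_C = -105.5.
Solving simultaneously: T_B = 864.4 N, T_C = 812.7 N.

T_B ≈ 864 N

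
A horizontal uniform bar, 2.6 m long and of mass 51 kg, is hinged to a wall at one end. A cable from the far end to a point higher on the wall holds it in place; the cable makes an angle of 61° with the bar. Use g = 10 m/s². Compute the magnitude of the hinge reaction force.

|H| ≈ 292 N

Take torques about the hinge: T sin 61° · 2.6 = 51×10×1.3 = 663 N·m.
So T = 663 / (0.8746 × 2.6) = 291.56 N.
ΣF_x = 0: H_x = T cos 61° = 141.35 N.
ΣF_y = 0: H_y = (51×10) − T sin 61° = 510 − 255 = 255 N.
|H| = √(H_x² + H_y²) = √((141.35)² + (255)²) = 291.56 N.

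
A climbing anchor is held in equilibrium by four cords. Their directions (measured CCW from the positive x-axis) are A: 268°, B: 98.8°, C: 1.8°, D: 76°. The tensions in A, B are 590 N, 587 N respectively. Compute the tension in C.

Resolve: ΣF_x = 590 cos 268° + 587 cos 98.8° + T_C cos 1.8° + T_D cos 76° = 0.
        ΣF_y = 590 sin 268° + 587 sin 98.8° + T_C sin 1.8° + T_D sin 76° = 0.
The known terms sum to (-110.4, -9.551) N, so 0.9995 T_C + 0.2419 T_D = 110.4 and 0.0314 T_C + 0.9703 T_D = 9.551.
Solving simultaneously: T_C = 108.9 N, T_D = 6.317 N.

T_C ≈ 109 N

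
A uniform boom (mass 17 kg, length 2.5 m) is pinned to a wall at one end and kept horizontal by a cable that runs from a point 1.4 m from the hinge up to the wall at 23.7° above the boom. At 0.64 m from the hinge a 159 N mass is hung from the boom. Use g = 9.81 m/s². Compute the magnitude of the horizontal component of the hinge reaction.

Take torques about the hinge: T sin 23.7° · 1.4 = 17×9.81×1.25 + 159×0.64 = 310.22 N·m.
So T = 310.22 / (0.4019 × 1.4) = 551.28 N.
ΣF_x = 0: H_x = T cos 23.7° = 504.79 N.

H_x ≈ 505 N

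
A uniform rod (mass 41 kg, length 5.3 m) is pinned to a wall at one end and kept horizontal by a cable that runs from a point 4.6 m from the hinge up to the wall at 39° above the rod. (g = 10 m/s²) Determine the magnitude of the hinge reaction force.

Take torques about the hinge: T sin 39° · 4.6 = 41×10×2.65 = 1086.5 N·m.
So T = 1086.5 / (0.6293 × 4.6) = 375.32 N.
ΣF_x = 0: H_x = T cos 39° = 291.68 N.
ΣF_y = 0: H_y = (41×10) − T sin 39° = 410 − 236.2 = 173.8 N.
|H| = √(H_x² + H_y²) = √((291.68)² + (173.8)²) = 339.53 N.

|H| ≈ 340 N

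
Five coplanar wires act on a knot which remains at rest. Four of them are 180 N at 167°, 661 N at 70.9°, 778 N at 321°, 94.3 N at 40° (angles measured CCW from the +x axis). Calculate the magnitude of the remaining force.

Sum the known components: ΣF_x = 717.8 N, ΣF_y = 236.1 N.
For equilibrium the remaining force must supply (−ΣF_x, −ΣF_y) = (-717.8, -236.1) N.
Magnitude = √((-717.8)² + (-236.1)²) = 755.6 N; direction = atan2(-236.1, -717.8) = 198.2°.

F ≈ 756 N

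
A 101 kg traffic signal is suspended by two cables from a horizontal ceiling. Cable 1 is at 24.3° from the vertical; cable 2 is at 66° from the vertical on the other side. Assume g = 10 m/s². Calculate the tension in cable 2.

Angles from the horizontal: cable 1 is 90° − 24.3° = 65.7°, cable 2 is 90° − 66° = 24°.
Weight W = 101 × 10 = 1010 N acts straight down.
Horizontal: T_1 cos 65.7° = T_2 cos 24°  →  T_1 = 2.22 T_2.
Vertical: T_1 sin 65.7° + T_2 sin 24° = 1010.
Substituting the horizontal relation into the vertical equation gives 2.43 T_2 = 1010, so T_2 = 415.6 N.

T_2 ≈ 416 N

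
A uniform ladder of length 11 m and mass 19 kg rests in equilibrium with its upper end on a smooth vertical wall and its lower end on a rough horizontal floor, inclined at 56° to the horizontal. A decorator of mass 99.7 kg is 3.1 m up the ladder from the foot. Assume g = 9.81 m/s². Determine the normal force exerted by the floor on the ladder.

ΣF_y = 0: N_floor = 19×9.81 + 99.7×9.81 = 1164.4 N.

N_floor ≈ 1160 N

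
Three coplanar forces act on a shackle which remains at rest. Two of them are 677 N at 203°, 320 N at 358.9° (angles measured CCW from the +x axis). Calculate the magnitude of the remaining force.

Sum the known components: ΣF_x = -303.2 N, ΣF_y = -270.7 N.
For equilibrium the remaining force must supply (−ΣF_x, −ΣF_y) = (303.2, 270.7) N.
Magnitude = √((303.2)² + (270.7)²) = 406.5 N; direction = atan2(270.7, 303.2) = 41.8°.

F ≈ 406 N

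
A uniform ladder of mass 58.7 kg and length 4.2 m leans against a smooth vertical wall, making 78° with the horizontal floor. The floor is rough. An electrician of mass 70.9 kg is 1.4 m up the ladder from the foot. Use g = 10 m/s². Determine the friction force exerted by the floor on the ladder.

Torques about the foot: N_wall · 4.2 sin 78° = 58.7×10×2.1 cos 78° + 70.9×10×1.4 cos 78° → N_wall = 112.62 N.
ΣF_x = 0: f_floor = N_wall = 112.62 N.

f ≈ 113 N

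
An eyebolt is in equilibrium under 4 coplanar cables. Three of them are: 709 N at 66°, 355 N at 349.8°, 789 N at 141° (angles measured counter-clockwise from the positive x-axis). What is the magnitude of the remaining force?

Sum the known components: ΣF_x = 24.6 N, ΣF_y = 1081 N.
For equilibrium the remaining force must supply (−ΣF_x, −ΣF_y) = (-24.6, -1081) N.
Magnitude = √((-24.6)² + (-1081)²) = 1082 N; direction = atan2(-1081, -24.6) = 268.7°.

F ≈ 1080 N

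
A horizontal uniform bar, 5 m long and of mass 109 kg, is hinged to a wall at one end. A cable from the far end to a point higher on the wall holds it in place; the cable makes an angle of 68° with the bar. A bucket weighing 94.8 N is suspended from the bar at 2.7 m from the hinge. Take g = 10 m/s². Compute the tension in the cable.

T ≈ 643 N

Take torques about the hinge: T sin 68° · 5 = 109×10×2.5 + 94.8×2.7 = 2981 N·m.
So T = 2981 / (0.9272 × 5) = 643.01 N.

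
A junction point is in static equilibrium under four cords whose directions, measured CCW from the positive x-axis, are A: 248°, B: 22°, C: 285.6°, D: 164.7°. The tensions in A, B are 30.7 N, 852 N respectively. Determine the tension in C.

T_C ≈ 566 N

Resolve: ΣF_x = 30.7 cos 248° + 852 cos 22° + T_C cos 285.6° + T_D cos 164.7° = 0.
        ΣF_y = 30.7 sin 248° + 852 sin 22° + T_C sin 285.6° + T_D sin 164.7° = 0.
The known terms sum to (778.5, 290.7) N, so 0.2689 T_C − 0.9646 T_D = -778.5 and -0.9632 T_C + 0.2639 T_D = -290.7.
Solving simultaneously: T_C = 566.2 N, T_D = 964.9 N.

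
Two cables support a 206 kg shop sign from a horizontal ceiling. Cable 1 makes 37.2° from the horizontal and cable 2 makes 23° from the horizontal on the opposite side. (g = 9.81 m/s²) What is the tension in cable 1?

Weight W = 206 × 9.81 = 2021 N acts straight down.
Horizontal: T_1 cos 37.2° = T_2 cos 23°  →  T_2 = 0.8653 T_1.
Vertical: T_1 sin 37.2° + T_2 sin 23° = 2021.
Substituting the horizontal relation into the vertical equation gives 0.9427 T_1 = 2021, so T_1 = 2144 N.

T_1 ≈ 2140 N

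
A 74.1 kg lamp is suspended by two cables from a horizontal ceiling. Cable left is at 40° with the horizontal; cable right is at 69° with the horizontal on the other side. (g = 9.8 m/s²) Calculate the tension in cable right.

T_right ≈ 588 N

Weight W = 74.1 × 9.8 = 726.2 N acts straight down.
Horizontal: T_left cos 40° = T_right cos 69°  →  T_left = 0.4678 T_right.
Vertical: T_left sin 40° + T_right sin 69° = 726.2.
Substituting the horizontal relation into the vertical equation gives 1.234 T_right = 726.2, so T_right = 588.3 N.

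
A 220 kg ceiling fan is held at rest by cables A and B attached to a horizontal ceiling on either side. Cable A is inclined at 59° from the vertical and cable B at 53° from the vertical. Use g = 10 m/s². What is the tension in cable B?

T_B ≈ 2030 N

Angles from the horizontal: cable A is 90° − 59° = 31°, cable B is 90° − 53° = 37°.
Weight W = 220 × 10 = 2200 N acts straight down.
Horizontal: T_A cos 31° = T_B cos 37°  →  T_A = 0.9317 T_B.
Vertical: T_A sin 31° + T_B sin 37° = 2200.
Substituting the horizontal relation into the vertical equation gives 1.082 T_B = 2200, so T_B = 2034 N.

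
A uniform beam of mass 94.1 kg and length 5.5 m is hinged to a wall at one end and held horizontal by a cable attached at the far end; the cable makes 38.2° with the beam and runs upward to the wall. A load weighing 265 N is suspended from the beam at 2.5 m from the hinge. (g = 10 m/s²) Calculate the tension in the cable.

T ≈ 956 N

Take torques about the hinge: T sin 38.2° · 5.5 = 94.1×10×2.75 + 265×2.5 = 3250.2 N·m.
So T = 3250.2 / (0.6184 × 5.5) = 955.61 N.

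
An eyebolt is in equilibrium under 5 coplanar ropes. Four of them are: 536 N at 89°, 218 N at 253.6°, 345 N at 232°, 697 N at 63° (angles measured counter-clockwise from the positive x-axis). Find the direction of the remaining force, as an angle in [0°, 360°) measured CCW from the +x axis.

θ ≈ 266°

Sum the known components: ΣF_x = 51.83 N, ΣF_y = 676 N.
For equilibrium the remaining force must supply (−ΣF_x, −ΣF_y) = (-51.83, -676) N.
Magnitude = √((-51.83)² + (-676)²) = 677.9 N; direction = atan2(-676, -51.83) = 265.6°.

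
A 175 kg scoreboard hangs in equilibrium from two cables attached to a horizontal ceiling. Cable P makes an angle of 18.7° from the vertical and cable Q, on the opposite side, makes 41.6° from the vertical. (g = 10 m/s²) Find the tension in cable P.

Angles from the horizontal: cable P is 90° − 18.7° = 71.3°, cable Q is 90° − 41.6° = 48.4°.
Weight W = 175 × 10 = 1750 N acts straight down.
Horizontal: T_P cos 71.3° = T_Q cos 48.4°  →  T_Q = 0.4829 T_P.
Vertical: T_P sin 71.3° + T_Q sin 48.4° = 1750.
Substituting the horizontal relation into the vertical equation gives 1.308 T_P = 1750, so T_P = 1338 N.

T_P ≈ 1340 N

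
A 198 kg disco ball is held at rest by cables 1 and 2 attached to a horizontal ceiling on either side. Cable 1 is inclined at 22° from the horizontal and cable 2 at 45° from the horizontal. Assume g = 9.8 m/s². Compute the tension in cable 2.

Weight W = 198 × 9.8 = 1940 N acts straight down.
Horizontal: T_1 cos 22° = T_2 cos 45°  →  T_1 = 0.7626 T_2.
Vertical: T_1 sin 22° + T_2 sin 45° = 1940.
Substituting the horizontal relation into the vertical equation gives 0.9928 T_2 = 1940, so T_2 = 1954 N.

T_2 ≈ 1950 N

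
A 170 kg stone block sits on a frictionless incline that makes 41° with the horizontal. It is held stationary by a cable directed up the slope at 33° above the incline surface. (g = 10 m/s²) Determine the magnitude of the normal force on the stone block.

N ≈ 559 N

Take axes along and perpendicular to the incline. Weight components: W sin 41° = 1115 N down-slope, W cos 41° = 1283 N into the surface.
Along incline: T cos 33° = W sin 41° → T = 1330 N.
Perpendicular: N = W cos 41° − T sin 33° = 558.7 N.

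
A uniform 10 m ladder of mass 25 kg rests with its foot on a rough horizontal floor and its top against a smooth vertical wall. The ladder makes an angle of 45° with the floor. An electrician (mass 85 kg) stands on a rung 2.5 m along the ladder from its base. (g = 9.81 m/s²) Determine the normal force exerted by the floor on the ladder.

N_floor ≈ 1080 N

ΣF_y = 0: N_floor = 25×9.81 + 85×9.81 = 1079.1 N.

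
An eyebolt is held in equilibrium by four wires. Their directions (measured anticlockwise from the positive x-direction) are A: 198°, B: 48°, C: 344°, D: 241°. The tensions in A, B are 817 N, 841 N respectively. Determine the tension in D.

Resolve: ΣF_x = 817 cos 198° + 841 cos 48° + T_C cos 344° + T_D cos 241° = 0.
        ΣF_y = 817 sin 198° + 841 sin 48° + T_C sin 344° + T_D sin 241° = 0.
The known terms sum to (-214.3, 372.5) N, so 0.9613 T_C − 0.4848 T_D = 214.3 and -0.2756 T_C − 0.8746 T_D = -372.5.
Solving simultaneously: T_C = 377.7 N, T_D = 306.9 N.

T_D ≈ 307 N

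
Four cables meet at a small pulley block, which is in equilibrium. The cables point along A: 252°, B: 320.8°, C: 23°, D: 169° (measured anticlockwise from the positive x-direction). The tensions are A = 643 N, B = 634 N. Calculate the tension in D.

Resolve: ΣF_x = 643 cos 252° + 634 cos 320.8° + T_C cos 23° + T_D cos 169° = 0.
        ΣF_y = 643 sin 252° + 634 sin 320.8° + T_C sin 23° + T_D sin 169° = 0.
The known terms sum to (292.6, -1012) N, so 0.9205 T_C − 0.9816 T_D = -292.6 and 0.3907 T_C + 0.1908 T_D = 1012.
Solving simultaneously: T_C = 1677 N, T_D = 1871 N.

T_D ≈ 1870 N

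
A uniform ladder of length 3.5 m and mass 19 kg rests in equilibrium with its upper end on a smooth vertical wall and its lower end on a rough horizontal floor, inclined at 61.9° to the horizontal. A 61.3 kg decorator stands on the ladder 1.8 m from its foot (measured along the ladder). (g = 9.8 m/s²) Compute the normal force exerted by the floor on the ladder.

ΣF_y = 0: N_floor = 19×9.8 + 61.3×9.8 = 786.94 N.

N_floor ≈ 787 N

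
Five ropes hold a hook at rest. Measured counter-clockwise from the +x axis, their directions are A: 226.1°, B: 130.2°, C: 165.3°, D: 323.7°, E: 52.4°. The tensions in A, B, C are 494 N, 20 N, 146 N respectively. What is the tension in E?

Resolve: ΣF_x = 494 cos 226.1° + 20 cos 130.2° + 146 cos 165.3° + T_D cos 323.7° + T_E cos 52.4° = 0.
        ΣF_y = 494 sin 226.1° + 20 sin 130.2° + 146 sin 165.3° + T_D sin 323.7° + T_E sin 52.4° = 0.
The known terms sum to (-496.7, -303.6) N, so 0.8059 T_D + 0.6101 T_E = 496.7 and -0.5920 T_D + 0.7923 T_E = 303.6.
Solving simultaneously: T_D = 208.3 N, T_E = 538.9 N.

T_E ≈ 539 N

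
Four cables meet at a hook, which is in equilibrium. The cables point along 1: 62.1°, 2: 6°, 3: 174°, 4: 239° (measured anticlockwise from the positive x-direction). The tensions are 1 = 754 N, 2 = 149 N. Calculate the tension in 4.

T_4 ≈ 806 N

Resolve: ΣF_x = 754 cos 62.1° + 149 cos 6° + T_3 cos 174° + T_4 cos 239° = 0.
        ΣF_y = 754 sin 62.1° + 149 sin 6° + T_3 sin 174° + T_4 sin 239° = 0.
The known terms sum to (501, 681.9) N, so -0.9945 T_3 − 0.5150 T_4 = -501 and 0.1045 T_3 − 0.8572 T_4 = -681.9.
Solving simultaneously: T_3 = 86.31 N, T_4 = 806.1 N.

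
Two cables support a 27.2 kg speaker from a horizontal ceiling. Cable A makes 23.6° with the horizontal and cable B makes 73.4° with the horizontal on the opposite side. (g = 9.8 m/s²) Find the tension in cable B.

T_B ≈ 246 N

Weight W = 27.2 × 9.8 = 266.6 N acts straight down.
Horizontal: T_A cos 23.6° = T_B cos 73.4°  →  T_A = 0.3118 T_B.
Vertical: T_A sin 23.6° + T_B sin 73.4° = 266.6.
Substituting the horizontal relation into the vertical equation gives 1.083 T_B = 266.6, so T_B = 246.1 N.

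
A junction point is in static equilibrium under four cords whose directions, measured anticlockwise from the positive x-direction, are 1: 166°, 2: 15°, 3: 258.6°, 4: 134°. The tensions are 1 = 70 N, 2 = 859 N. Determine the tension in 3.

T_3 ≈ 868 N

Resolve: ΣF_x = 70 cos 166° + 859 cos 15° + T_3 cos 258.6° + T_4 cos 134° = 0.
        ΣF_y = 70 sin 166° + 859 sin 15° + T_3 sin 258.6° + T_4 sin 134° = 0.
The known terms sum to (761.8, 239.3) N, so -0.1977 T_3 − 0.6947 T_4 = -761.8 and -0.9803 T_3 + 0.7193 T_4 = -239.3.
Solving simultaneously: T_3 = 867.7 N, T_4 = 849.8 N.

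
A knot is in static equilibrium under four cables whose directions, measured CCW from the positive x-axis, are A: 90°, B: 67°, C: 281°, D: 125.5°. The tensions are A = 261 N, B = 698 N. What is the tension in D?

T_D ≈ 1060 N

Resolve: ΣF_x = 261 cos 90° + 698 cos 67° + T_C cos 281° + T_D cos 125.5° = 0.
        ΣF_y = 261 sin 90° + 698 sin 67° + T_C sin 281° + T_D sin 125.5° = 0.
The known terms sum to (272.7, 903.5) N, so 0.1908 T_C − 0.5807 T_D = -272.7 and -0.9816 T_C + 0.8141 T_D = -903.5.
Solving simultaneously: T_C = 1801 N, T_D = 1061 N.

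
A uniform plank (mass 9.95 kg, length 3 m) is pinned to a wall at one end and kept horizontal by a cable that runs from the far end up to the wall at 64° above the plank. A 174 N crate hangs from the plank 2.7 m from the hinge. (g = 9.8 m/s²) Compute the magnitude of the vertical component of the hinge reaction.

|H_y| ≈ 66.2 N

Take torques about the hinge: T sin 64° · 3 = 9.95×9.8×1.5 + 174×2.7 = 616.07 N·m.
So T = 616.07 / (0.8988 × 3) = 228.48 N.
ΣF_y = 0: H_y = (9.95×9.8 + 174) − T sin 64° = 271.51 − 205.35 = 66.155 N.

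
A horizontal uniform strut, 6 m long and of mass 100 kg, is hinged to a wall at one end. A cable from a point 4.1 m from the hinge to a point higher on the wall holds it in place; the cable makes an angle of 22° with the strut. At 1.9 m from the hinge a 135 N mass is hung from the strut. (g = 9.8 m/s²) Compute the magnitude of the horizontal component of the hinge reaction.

Take torques about the hinge: T sin 22° · 4.1 = 100×9.8×3 + 135×1.9 = 3196.5 N·m.
So T = 3196.5 / (0.3746 × 4.1) = 2081.2 N.
ΣF_x = 0: H_x = T cos 22° = 1929.7 N.

H_x ≈ 1930 N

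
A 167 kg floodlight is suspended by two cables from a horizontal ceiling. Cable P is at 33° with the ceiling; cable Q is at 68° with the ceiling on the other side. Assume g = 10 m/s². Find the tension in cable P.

Weight W = 167 × 10 = 1670 N acts straight down.
Horizontal: T_P cos 33° = T_Q cos 68°  →  T_Q = 2.239 T_P.
Vertical: T_P sin 33° + T_Q sin 68° = 1670.
Substituting the horizontal relation into the vertical equation gives 2.62 T_P = 1670, so T_P = 637.3 N.

T_P ≈ 637 N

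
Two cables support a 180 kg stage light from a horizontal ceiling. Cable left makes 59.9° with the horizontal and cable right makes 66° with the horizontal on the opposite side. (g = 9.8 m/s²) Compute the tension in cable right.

T_right ≈ 1090 N

Weight W = 180 × 9.8 = 1764 N acts straight down.
Horizontal: T_left cos 59.9° = T_right cos 66°  →  T_left = 0.811 T_right.
Vertical: T_left sin 59.9° + T_right sin 66° = 1764.
Substituting the horizontal relation into the vertical equation gives 1.615 T_right = 1764, so T_right = 1092 N.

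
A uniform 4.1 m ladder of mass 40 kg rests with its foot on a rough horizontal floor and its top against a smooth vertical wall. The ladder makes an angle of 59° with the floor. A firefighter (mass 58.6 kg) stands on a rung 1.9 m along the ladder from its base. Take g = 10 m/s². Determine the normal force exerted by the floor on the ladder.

ΣF_y = 0: N_floor = 40×10 + 58.6×10 = 986 N.

N_floor ≈ 986 N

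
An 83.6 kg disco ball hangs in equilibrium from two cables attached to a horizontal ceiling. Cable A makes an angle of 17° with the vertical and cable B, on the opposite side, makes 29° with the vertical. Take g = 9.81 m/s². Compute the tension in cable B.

Angles from the horizontal: cable A is 90° − 17° = 73°, cable B is 90° − 29° = 61°.
Weight W = 83.6 × 9.81 = 820.1 N acts straight down.
Horizontal: T_A cos 73° = T_B cos 61°  →  T_A = 1.658 T_B.
Vertical: T_A sin 73° + T_B sin 61° = 820.1.
Substituting the horizontal relation into the vertical equation gives 2.46 T_B = 820.1, so T_B = 333.3 N.

T_B ≈ 333 N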